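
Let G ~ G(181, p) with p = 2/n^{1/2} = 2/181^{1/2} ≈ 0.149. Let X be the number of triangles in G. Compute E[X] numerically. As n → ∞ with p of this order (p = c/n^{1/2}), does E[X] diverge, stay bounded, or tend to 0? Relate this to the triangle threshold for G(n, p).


Number of potential triangles: C(181, 3) = 971970.
Each occurs with probability p³ ≈ (0.149)³ ≈ 3.28528e-03.
By linearity: E[X] = C(181, 3)·p³ ≈ 971970 · 3.28528e-03 ≈ 3193.192.
Since α = 1/2 < 1, p = c/n^{1/2} ≫ 1/n is above the triangle threshold p ~ 1/n. Asymptotically E[X] ~ (c³/6)·n^{3(1−α)} = (2³/6)·n^{1.5} → ∞; triangles are abundant w.h.p.

E[X] ≈ 3193.192; in regime p = Θ(1/n^{1/2}) E[X] diverges (above the triangle threshold p ~ 1/n).


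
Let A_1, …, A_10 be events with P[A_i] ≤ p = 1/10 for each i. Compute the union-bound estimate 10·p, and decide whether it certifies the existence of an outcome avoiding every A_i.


Union bound: P[∪_{i=1}^{10} A_i] ≤ Σ_i P[A_i] ≤ 10·p = 10·(1/10) = 1.
Numerically: 1 ≈ 1.00000.
Is 1 < 1? NO.
Since the bound 1 is ≥ 1, the union bound is uninformative here; it does NOT by itself certify existence.

10·p = 1 ≈ 1.00000; existence NOT certified by the union bound.


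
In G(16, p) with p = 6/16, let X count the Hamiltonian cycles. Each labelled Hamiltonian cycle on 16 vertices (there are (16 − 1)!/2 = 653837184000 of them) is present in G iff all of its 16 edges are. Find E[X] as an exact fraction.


K_16 has (16 − 1)!/2 = 653837184000 labelled Hamiltonian cycles.
For each such Hamiltonian cycle H, let X_H = 1 if all 16 edges of H are present in G. Then P[X_H = 1] = p^{16} = (3/8)^{16} = 43046721/281474976710656.
By linearity: E[X] = Σ_H E[X_H] = 653837184000 · p^{16} = 653837184000 · 43046721/281474976710656 = 27485885585032875/274877906944.
Numerically: E[X] ≈ 99993.1.

E[X] = 653837184000 · (3/8)^{16} = 27485885585032875/274877906944 ≈ 99993.1.


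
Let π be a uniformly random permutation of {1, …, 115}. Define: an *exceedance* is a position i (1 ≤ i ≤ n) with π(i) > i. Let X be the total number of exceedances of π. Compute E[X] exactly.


Write X = Σ_{i=1}^{115} X_i, where X_i = 1_{π(i) > i}.
For each fixed i, π(i) is uniform over {1, …, 115} (marginal of a uniform permutation), so P[π(i) > i] = (n − i)/n. Summing: Σ_{i=1}^{115} (n − i)/n = (0 + 1 + … + 114)/115 = 115(115 − 1)/(2·115) = (115 − 1)/2.
Hence E[X] = Σ_{i=1}^{115} (115 − i)/115 = 57 ≈ 57.000000.

E[X] = 57 = 57.000000.


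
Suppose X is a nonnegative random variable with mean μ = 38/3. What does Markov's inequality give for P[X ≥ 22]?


μ = E[X] = 38/3, a = 22.
Markov: P[X ≥ 22] ≤ μ/a = (38/3)/22 = 19/33.
Numerically: ≈ 0.5758.
(Since a = 22 > μ = 12.6667, the bound 19/33 is < 1 and informative.)

P[X ≥ 22] ≤ 19/33 ≈ 0.5758.


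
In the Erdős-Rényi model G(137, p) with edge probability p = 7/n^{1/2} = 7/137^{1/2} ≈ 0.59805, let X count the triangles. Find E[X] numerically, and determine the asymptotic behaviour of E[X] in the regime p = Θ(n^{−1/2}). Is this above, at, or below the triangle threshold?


Number of potential triangles: C(137, 3) = 419220.
Each occurs with probability p³ ≈ (0.59805)³ ≈ 2.13901224e-01.
By linearity: E[X] = C(137, 3)·p³ ≈ 419220 · 2.13901224e-01 ≈ 89671.671039.
Since α = 1/2 < 1, p = c/n^{1/2} ≫ 1/n is above the triangle threshold p ~ 1/n. Asymptotically E[X] ~ (c³/6)·n^{3(1−α)} = (7³/6)·n^{1.5} → ∞; triangles are abundant w.h.p.

E[X] ≈ 89671.671039; in regime p = Θ(1/n^{1/2}) E[X] diverges (above the triangle threshold p ~ 1/n).


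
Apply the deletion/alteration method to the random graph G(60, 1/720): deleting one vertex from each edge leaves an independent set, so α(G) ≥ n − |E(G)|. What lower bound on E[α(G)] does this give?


E[|E(G)|] = C(60, 2)·p = 1770 · (1/720) = 59/24.
E[α(G)] ≥ n − E[|E(G)|] = 60 − 59/24 = 1381/24.
Numerically: ≈ 57.541667.
(This is only a lower bound; the true E[α(G)] may be larger.)

E[α(G)] ≥ 1381/24 ≈ 57.541667.


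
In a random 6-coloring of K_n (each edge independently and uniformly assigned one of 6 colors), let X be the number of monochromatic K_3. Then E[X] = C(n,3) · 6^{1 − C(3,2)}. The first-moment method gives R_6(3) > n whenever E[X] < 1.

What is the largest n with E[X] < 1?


We need C(n, 3) · 6^{1 − 3} < 1, i.e. C(n, 3) < 6^{3 − 1} = 36.
Check values of n near the boundary:
  n = 6: C(6, 3) = 20; 20 < 36? YES
  n = 7: C(7, 3) = 35; 35 < 36? YES
  n = 8: C(8, 3) = 56; 56 < 36? NO
The largest n with C(n, 3) < 36 is n = 7 (where E[X] = 35/36 ≈ 0.9722). Hence R_6(3) > 7, i.e. R_6(3) ≥ 8.

Largest n = 7; hence R_6(3) > 7.


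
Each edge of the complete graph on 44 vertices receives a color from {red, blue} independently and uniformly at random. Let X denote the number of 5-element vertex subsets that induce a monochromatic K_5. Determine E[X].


Let X = Σ_S X_S over the C(44, 5) = 1086008 subsets S of size 5, where X_S = 1 if the K_5 on S is monochromatic.
For a fixed S, the K_5 on S has C(5, 2) = 10 edges. P[all 10 edges red] = (1/2)^10, and likewise for blue, so P[monochromatic] = 2·(1/2)^10 = 2^{1 − 10} = 1/512.
By linearity of expectation: E[X] = C(44, 5) · 2^{1 − 10} = 1086008 · 1/512 = 135751/64.
Numerically: E[X] ≈ 2121.109375.

E[X] = C(44,5)·2^(1−C(5,2)) = 135751/64 ≈ 2121.109375.


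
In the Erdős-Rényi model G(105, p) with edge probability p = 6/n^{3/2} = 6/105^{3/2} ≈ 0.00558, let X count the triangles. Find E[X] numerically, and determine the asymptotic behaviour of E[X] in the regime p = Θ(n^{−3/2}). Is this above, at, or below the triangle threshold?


Number of potential triangles: C(105, 3) = 187460.
Each occurs with probability p³ ≈ (0.00558)³ ≈ 1.73421e-07.
By linearity: E[X] = C(105, 3)·p³ ≈ 187460 · 1.73421e-07 ≈ 0.033.
Since α = 3/2 > 1, p = c/n^{3/2} = o(1/n) is below the triangle threshold p ~ 1/n. Asymptotically E[X] ~ (c³/6)·n^{3(1−α)} = (6³/6)·n^{-1.5} → 0, so by Markov's inequality G has no triangles w.h.p.

E[X] ≈ 0.033; in regime p = Θ(1/n^{3/2}) E[X] tends to 0 (below the triangle threshold p ~ 1/n).


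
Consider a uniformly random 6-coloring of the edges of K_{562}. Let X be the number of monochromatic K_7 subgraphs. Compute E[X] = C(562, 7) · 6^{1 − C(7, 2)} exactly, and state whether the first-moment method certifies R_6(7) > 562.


E[X] = C(562, 7) · 6^{1 − 21} = 3384017972944752 · 6^{−20} = 3384017972944752/3656158440062976.
As a reduced fraction: E[X] = 70500374436349/76169967501312 ≈ 0.925567.
Is E[X] < 1? YES.
Since E[X] < 1, there exists a 6-coloring of K_{562} with no monochromatic K_7; hence R_6(7) > 562.

E[X] = 70500374436349/76169967501312 ≈ 0.925567; E[X] < 1, so R_6(7) > 562.


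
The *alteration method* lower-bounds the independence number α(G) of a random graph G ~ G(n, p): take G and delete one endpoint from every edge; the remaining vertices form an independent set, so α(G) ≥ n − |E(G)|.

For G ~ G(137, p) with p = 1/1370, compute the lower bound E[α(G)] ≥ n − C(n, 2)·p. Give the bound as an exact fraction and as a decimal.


E[|E(G)|] = C(137, 2)·p = 9316 · (1/1370) = 34/5.
E[α(G)] ≥ n − E[|E(G)|] = 137 − 34/5 = 651/5.
Numerically: ≈ 130.2000.
(This is only a lower bound; the true E[α(G)] may be larger.)

E[α(G)] ≥ 651/5 ≈ 130.2000.


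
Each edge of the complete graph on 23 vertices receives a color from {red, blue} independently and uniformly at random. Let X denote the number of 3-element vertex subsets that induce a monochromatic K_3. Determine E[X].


Let X = Σ_S X_S over the C(23, 3) = 1771 subsets S of size 3, where X_S = 1 if the K_3 on S is monochromatic.
For a fixed S, the K_3 on S has C(3, 2) = 3 edges. P[all 3 edges red] = (1/2)^3, and likewise for blue, so P[monochromatic] = 2·(1/2)^3 = 2^{1 − 3} = 1/4.
By linearity: E[X] = C(23, 3) · 2^{1 − 3} = 1771 · 1/4 = 1771/4.
Numerically: E[X] ≈ 442.75000.

E[X] = C(23,3)·2^(1−C(3,2)) = 1771/4 ≈ 442.75000.


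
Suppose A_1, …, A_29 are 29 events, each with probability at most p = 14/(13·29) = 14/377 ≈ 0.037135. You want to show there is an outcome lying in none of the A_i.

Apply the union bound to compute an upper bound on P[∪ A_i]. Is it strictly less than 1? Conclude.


Union bound: P[∪_{i=1}^{29} A_i] ≤ Σ_i P[A_i] ≤ 29·p = 29·(14/377) = 14/13.
Numerically: 14/13 ≈ 1.076923.
Is 14/13 < 1? NO.
Since the bound 14/13 is ≥ 1, the union bound is uninformative here; it does NOT by itself certify existence.

29·p = 14/13 ≈ 1.076923; existence NOT certified by the union bound.


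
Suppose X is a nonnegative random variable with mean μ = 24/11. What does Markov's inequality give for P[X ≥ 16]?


μ = E[X] = 24/11, a = 16.
Markov: P[X ≥ 16] ≤ μ/a = (24/11)/16 = 3/22.
Numerically: ≈ 0.136364.
(Since a = 16 > μ = 2.181818, the bound 3/22 is < 1 and informative.)

P[X ≥ 16] ≤ 3/22 ≈ 0.136364.


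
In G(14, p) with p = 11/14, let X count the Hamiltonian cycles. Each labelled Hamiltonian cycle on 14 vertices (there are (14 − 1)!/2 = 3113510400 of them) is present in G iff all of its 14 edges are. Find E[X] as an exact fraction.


K_14 has (14 − 1)!/2 = 3113510400 labelled Hamiltonian cycles.
For each such Hamiltonian cycle H, let X_H = 1 if all 14 edges of H are present in G. Then P[X_H = 1] = p^{14} = (11/14)^{14} = 379749833583241/11112006825558016.
Summing the indicators: E[X] = Σ_H E[X_H] = 3113510400 · p^{14} = 3113510400 · 379749833583241/11112006825558016 = 329898174179601037725/3100448333024.
Numerically: E[X] ≈ 1.064e+08.

E[X] = 3113510400 · (11/14)^{14} = 329898174179601037725/3100448333024 ≈ 1.064e+08.


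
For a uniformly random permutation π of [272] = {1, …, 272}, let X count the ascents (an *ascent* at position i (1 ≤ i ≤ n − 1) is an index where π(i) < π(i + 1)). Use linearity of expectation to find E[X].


Write X = Σ X_I over i = 1, …, 271, with X_I the indicator of one ascent.
There are 271 indicators.
For each fixed i, the pair (π(i), π(i+1)) is a uniformly random ordered pair of distinct values from {1, …, 272}; by symmetry P[π(i) < π(i+1)] = 1/2.
By linearity: E[X] = 271 · (1/2) = (272 − 1) · (1/2) = 271/2 ≈ 135.500000.

E[X] = 271/2 = 135.500000.


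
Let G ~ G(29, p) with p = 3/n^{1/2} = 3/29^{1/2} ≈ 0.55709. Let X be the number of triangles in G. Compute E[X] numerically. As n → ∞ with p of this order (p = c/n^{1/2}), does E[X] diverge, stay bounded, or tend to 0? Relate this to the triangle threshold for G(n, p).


Number of potential triangles: C(29, 3) = 3654.
Each occurs with probability p³ ≈ (0.55709)³ ≈ 1.7288876e-01.
By linearity: E[X] = C(29, 3)·p³ ≈ 3654 · 1.7288876e-01 ≈ 631.73554.
Since α = 1/2 < 1, p = c/n^{1/2} ≫ 1/n is above the triangle threshold p ~ 1/n. Asymptotically E[X] ~ (c³/6)·n^{3(1−α)} = (3³/6)·n^{1.5} → ∞; triangles are abundant w.h.p.

E[X] ≈ 631.73554; in regime p = Θ(1/n^{1/2}) E[X] diverges (above the triangle threshold p ~ 1/n).


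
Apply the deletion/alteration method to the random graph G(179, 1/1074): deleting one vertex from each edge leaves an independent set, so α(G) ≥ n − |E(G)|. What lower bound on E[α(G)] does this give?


E[|E(G)|] = C(179, 2)·p = 15931 · (1/1074) = 89/6.
E[α(G)] ≥ n − E[|E(G)|] = 179 − 89/6 = 985/6.
Numerically: ≈ 164.167.
(This is only a lower bound; the true E[α(G)] may be larger.)

E[α(G)] ≥ 985/6 ≈ 164.167.


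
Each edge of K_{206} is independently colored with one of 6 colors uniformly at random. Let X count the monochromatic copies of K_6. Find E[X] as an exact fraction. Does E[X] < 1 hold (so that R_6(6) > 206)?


E[X] = C(206, 6) · 6^{1 − 15} = 98619368491 · 6^{−14} = 98619368491/78364164096.
As a reduced fraction: E[X] = 98619368491/78364164096 ≈ 1.258.
Is E[X] < 1? NO.
Since E[X] ≥ 1, the first-moment bound is inconclusive at n = 206; it does NOT by itself certify R_6(6) > 206.

E[X] = 98619368491/78364164096 ≈ 1.258; E[X] ≥ 1; first-moment method inconclusive here.


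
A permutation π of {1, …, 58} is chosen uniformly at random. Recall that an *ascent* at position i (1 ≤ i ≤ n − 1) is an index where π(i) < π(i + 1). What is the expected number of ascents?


Write X = Σ X_I over i = 1, …, 57, with X_I the indicator of one ascent.
There are 57 indicators.
For each fixed i, the pair (π(i), π(i+1)) is a uniformly random ordered pair of distinct values from {1, …, 58}; by symmetry P[π(i) < π(i+1)] = 1/2.
By linearity: E[X] = 57 · (1/2) = (58 − 1) · (1/2) = 57/2 ≈ 28.50000.

E[X] = 57/2 = 28.50000.


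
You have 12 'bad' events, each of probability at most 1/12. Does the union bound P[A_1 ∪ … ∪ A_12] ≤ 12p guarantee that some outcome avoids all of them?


Union bound: P[∪_{i=1}^{12} A_i] ≤ Σ_i P[A_i] ≤ 12·p = 12·(1/12) = 1.
Numerically: 1 ≈ 1.0000.
Is 1 < 1? NO.
Since the bound 1 is ≥ 1, the union bound is uninformative here; it does NOT by itself certify existence.

12·p = 1 ≈ 1.0000; existence NOT certified by the union bound.


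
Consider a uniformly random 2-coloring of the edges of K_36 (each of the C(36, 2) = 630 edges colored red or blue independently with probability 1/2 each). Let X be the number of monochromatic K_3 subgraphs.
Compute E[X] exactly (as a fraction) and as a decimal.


Let X = Σ_S X_S over the C(36, 3) = 7140 subsets S of size 3, where X_S = 1 if the K_3 on S is monochromatic.
For a fixed S, the K_3 on S has C(3, 2) = 3 edges. P[all 3 edges red] = (1/2)^3, and likewise for blue, so P[monochromatic] = 2·(1/2)^3 = 2^{1 − 3} = 1/4.
By linearity: E[X] = C(36, 3) · 2^{1 − 3} = 7140 · 1/4 = 1785.
Numerically: E[X] ≈ 1785.0000.

E[X] = C(36,3)·2^(1−C(3,2)) = 1785 ≈ 1785.0000.


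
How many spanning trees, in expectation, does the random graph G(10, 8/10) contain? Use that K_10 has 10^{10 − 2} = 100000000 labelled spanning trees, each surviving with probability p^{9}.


K_10 has 10^{10 − 2} = 100000000 labelled spanning trees.
For each such spanning tree H, let X_H = 1 if all 9 edges of H are present in G. Then P[X_H = 1] = p^{9} = (4/5)^{9} = 262144/1953125.
Summing the indicators: E[X] = Σ_H E[X_H] = 100000000 · p^{9} = 100000000 · 262144/1953125 = 67108864/5.
Numerically: E[X] ≈ 1.3422e+07.

E[X] = 100000000 · (4/5)^{9} = 67108864/5 ≈ 1.3422e+07.


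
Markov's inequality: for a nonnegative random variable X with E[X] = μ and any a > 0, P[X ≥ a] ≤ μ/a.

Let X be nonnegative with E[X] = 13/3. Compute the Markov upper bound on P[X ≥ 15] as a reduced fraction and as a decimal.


μ = E[X] = 13/3, a = 15.
Markov: P[X ≥ 15] ≤ μ/a = (13/3)/15 = 13/45.
Numerically: ≈ 0.288889.
(Since a = 15 > μ = 4.333333, the bound 13/45 is < 1 and informative.)

P[X ≥ 15] ≤ 13/45 ≈ 0.288889.


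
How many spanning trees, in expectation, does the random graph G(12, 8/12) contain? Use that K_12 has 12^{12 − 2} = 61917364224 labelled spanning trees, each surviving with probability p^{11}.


K_12 has 12^{12 − 2} = 61917364224 labelled spanning trees.
For each such spanning tree H, let X_H = 1 if all 11 edges of H are present in G. Then P[X_H = 1] = p^{11} = (2/3)^{11} = 2048/177147.
Summing the indicators: E[X] = Σ_H E[X_H] = 61917364224 · p^{11} = 61917364224 · 2048/177147 = 2147483648/3.
Numerically: E[X] ≈ 7.1583e+08.

E[X] = 61917364224 · (2/3)^{11} = 2147483648/3 ≈ 7.1583e+08.


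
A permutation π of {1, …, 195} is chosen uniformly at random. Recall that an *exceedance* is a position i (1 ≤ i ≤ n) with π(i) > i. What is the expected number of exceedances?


Write X = Σ_{i=1}^{195} X_i, where X_i = 1_{π(i) > i}.
For each fixed i, π(i) is uniform over {1, …, 195} (marginal of a uniform permutation), so P[π(i) > i] = (n − i)/n. Summing: Σ_{i=1}^{195} (n − i)/n = (0 + 1 + … + 194)/195 = 195(195 − 1)/(2·195) = (195 − 1)/2.
Hence E[X] = Σ_{i=1}^{195} (195 − i)/195 = 97 ≈ 97.00000.

E[X] = 97 = 97.00000.


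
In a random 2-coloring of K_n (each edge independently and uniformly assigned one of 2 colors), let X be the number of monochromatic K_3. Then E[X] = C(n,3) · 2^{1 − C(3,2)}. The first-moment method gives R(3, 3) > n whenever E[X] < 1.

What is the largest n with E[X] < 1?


We need C(n, 3) · 2^{1 − 3} < 1, i.e. C(n, 3) < 2^{3 − 1} = 4.
Check values of n near the boundary:
  n = 3: C(3, 3) = 1; 1 < 4? YES
  n = 4: C(4, 3) = 4; 4 < 4? NO
The largest n with C(n, 3) < 4 is n = 3 (where E[X] = 1/4 ≈ 0.250000). Hence R(3, 3) > 3, i.e. R(3, 3) ≥ 4.

Largest n = 3; hence R(3, 3) > 3.


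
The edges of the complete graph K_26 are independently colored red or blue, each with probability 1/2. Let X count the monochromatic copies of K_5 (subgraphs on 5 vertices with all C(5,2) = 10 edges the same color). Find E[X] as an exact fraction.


Let X = Σ_S X_S over the C(26, 5) = 65780 subsets S of size 5, where X_S = 1 if the K_5 on S is monochromatic.
For a fixed S, the K_5 on S has C(5, 2) = 10 edges. P[all 10 edges red] = (1/2)^10, and likewise for blue, so P[monochromatic] = 2·(1/2)^10 = 2^{1 − 10} = 1/512.
By linearity: E[X] = C(26, 5) · 2^{1 − 10} = 65780 · 1/512 = 16445/128.
Numerically: E[X] ≈ 128.4766.

E[X] = C(26,5)·2^(1−C(5,2)) = 16445/128 ≈ 128.4766.


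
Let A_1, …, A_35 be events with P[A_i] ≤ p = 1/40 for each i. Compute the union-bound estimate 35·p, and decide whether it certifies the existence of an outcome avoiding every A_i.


Union bound: P[∪_{i=1}^{35} A_i] ≤ Σ_i P[A_i] ≤ 35·p = 35·(1/40) = 7/8.
Numerically: 7/8 ≈ 0.875.
Is 7/8 < 1? YES.
Since P[∪ A_i] ≤ 7/8 < 1, the complement has P[∩ A_i^c] ≥ 1 − 7/8 = 1/8 > 0, so some outcome avoids every A_i.

35·p = 7/8 ≈ 0.875; existence CERTIFIED by the union bound.


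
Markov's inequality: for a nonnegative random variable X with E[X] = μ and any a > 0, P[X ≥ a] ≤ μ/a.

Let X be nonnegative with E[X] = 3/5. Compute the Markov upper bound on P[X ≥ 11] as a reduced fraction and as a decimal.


μ = E[X] = 3/5, a = 11.
Markov: P[X ≥ 11] ≤ μ/a = (3/5)/11 = 3/55.
Numerically: ≈ 0.054545.
(Since a = 11 > μ = 0.600000, the bound 3/55 is < 1 and informative.)

P[X ≥ 11] ≤ 3/55 ≈ 0.054545.


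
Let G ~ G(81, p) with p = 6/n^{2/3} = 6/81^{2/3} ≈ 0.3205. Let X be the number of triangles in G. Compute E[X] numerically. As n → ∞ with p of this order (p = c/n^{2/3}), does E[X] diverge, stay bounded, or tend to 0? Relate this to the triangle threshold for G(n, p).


Number of potential triangles: C(81, 3) = 85320.
Each occurs with probability p³ ≈ (0.3205)³ ≈ 3.292181e-02.
By linearity: E[X] = C(81, 3)·p³ ≈ 85320 · 3.292181e-02 ≈ 2808.8889.
Since α = 2/3 < 1, p = c/n^{2/3} ≫ 1/n is above the triangle threshold p ~ 1/n. Asymptotically E[X] ~ (c³/6)·n^{3(1−α)} = (6³/6)·n^{1} → ∞; triangles are abundant w.h.p.

E[X] ≈ 2808.8889; in regime p = Θ(1/n^{2/3}) E[X] diverges (above the triangle threshold p ~ 1/n).


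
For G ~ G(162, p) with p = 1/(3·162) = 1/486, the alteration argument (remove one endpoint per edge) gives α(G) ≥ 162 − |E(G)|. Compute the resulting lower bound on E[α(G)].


E[|E(G)|] = C(162, 2)·p = 13041 · (1/486) = 161/6.
E[α(G)] ≥ n − E[|E(G)|] = 162 − 161/6 = 811/6.
Numerically: ≈ 135.167.
(This is only a lower bound; the true E[α(G)] may be larger.)

E[α(G)] ≥ 811/6 ≈ 135.167.


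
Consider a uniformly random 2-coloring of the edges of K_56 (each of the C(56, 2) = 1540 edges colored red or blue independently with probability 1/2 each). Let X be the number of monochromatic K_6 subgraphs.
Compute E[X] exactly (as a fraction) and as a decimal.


Let X = Σ_S X_S over the C(56, 6) = 32468436 subsets S of size 6, where X_S = 1 if the K_6 on S is monochromatic.
For a fixed S, the K_6 on S has C(6, 2) = 15 edges. P[all 15 edges red] = (1/2)^15, and likewise for blue, so P[monochromatic] = 2·(1/2)^15 = 2^{1 − 15} = 1/16384.
By linearity: E[X] = C(56, 6) · 2^{1 − 15} = 32468436 · 1/16384 = 8117109/4096.
Numerically: E[X] ≈ 1981.71606.

E[X] = C(56,6)·2^(1−C(6,2)) = 8117109/4096 ≈ 1981.71606.


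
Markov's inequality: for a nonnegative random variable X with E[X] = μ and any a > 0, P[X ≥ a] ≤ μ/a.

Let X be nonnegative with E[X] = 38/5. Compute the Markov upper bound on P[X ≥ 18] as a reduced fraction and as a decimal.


μ = E[X] = 38/5, a = 18.
Markov: P[X ≥ 18] ≤ μ/a = (38/5)/18 = 19/45.
Numerically: ≈ 0.422.
(Since a = 18 > μ = 7.600, the bound 19/45 is < 1 and informative.)

P[X ≥ 18] ≤ 19/45 ≈ 0.422.


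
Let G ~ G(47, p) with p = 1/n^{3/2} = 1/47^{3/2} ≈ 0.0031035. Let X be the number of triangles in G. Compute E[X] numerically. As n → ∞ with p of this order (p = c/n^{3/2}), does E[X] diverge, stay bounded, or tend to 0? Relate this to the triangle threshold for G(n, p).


Number of potential triangles: C(47, 3) = 16215.
Each occurs with probability p³ ≈ (0.0031035)³ ≈ 2.9892321e-08.
By linearity: E[X] = C(47, 3)·p³ ≈ 16215 · 2.9892321e-08 ≈ 0.00048.
Since α = 3/2 > 1, p = c/n^{3/2} = o(1/n) is below the triangle threshold p ~ 1/n. Asymptotically E[X] ~ (c³/6)·n^{3(1−α)} = (1³/6)·n^{-1.5} → 0, so by Markov's inequality G has no triangles w.h.p.

E[X] ≈ 0.00048; in regime p = Θ(1/n^{3/2}) E[X] tends to 0 (below the triangle threshold p ~ 1/n).


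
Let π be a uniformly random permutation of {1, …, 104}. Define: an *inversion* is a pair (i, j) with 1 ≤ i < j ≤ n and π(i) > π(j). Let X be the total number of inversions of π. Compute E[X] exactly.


Write X = Σ X_I over the C(104, 2) = 5356 pairs i < j, with X_I the indicator of one inversion.
There are 5356 indicators.
For each fixed pair i < j, the values π(i) and π(j) are two distinct elements of {1, …, 104} in uniformly random order; by symmetry P[π(i) > π(j)] = 1/2.
By linearity: E[X] = 5356 · (1/2) = C(104, 2) · (1/2) = 5356/2 = 2678 ≈ 2678.000.

E[X] = 2678 = 2678.000.


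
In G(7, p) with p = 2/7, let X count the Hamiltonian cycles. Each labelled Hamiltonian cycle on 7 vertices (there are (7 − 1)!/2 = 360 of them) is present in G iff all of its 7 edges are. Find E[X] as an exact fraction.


K_7 has (7 − 1)!/2 = 360 labelled Hamiltonian cycles.
For each such Hamiltonian cycle H, let X_H = 1 if all 7 edges of H are present in G. Then P[X_H = 1] = p^{7} = (2/7)^{7} = 128/823543.
By linearity: E[X] = Σ_H E[X_H] = 360 · p^{7} = 360 · 128/823543 = 46080/823543.
Numerically: E[X] ≈ 0.05595.

E[X] = 360 · (2/7)^{7} = 46080/823543 ≈ 0.05595.


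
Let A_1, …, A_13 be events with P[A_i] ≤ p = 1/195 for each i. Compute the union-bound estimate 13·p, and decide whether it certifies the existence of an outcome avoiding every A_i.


Union bound: P[∪_{i=1}^{13} A_i] ≤ Σ_i P[A_i] ≤ 13·p = 13·(1/195) = 1/15.
Numerically: 1/15 ≈ 0.066667.
Is 1/15 < 1? YES.
Since P[∪ A_i] ≤ 1/15 < 1, the complement has P[∩ A_i^c] ≥ 1 − 1/15 = 14/15 > 0, so some outcome avoids every A_i.

13·p = 1/15 ≈ 0.066667; existence CERTIFIED by the union bound.


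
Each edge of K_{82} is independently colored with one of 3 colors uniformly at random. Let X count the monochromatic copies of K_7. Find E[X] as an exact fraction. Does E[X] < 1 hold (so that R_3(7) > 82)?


E[X] = C(82, 7) · 3^{1 − 21} = 3801756816 · 3^{−20} = 3801756816/3486784401.
As a reduced fraction: E[X] = 140805808/129140163 ≈ 1.090.
Is E[X] < 1? NO.
Since E[X] ≥ 1, the first-moment bound is inconclusive at n = 82; it does NOT by itself certify R_3(7) > 82.

E[X] = 140805808/129140163 ≈ 1.090; E[X] ≥ 1; first-moment method inconclusive here.


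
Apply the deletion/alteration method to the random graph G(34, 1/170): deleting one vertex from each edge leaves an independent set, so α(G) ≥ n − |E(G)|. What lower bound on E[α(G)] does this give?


E[|E(G)|] = C(34, 2)·p = 561 · (1/170) = 33/10.
E[α(G)] ≥ n − E[|E(G)|] = 34 − 33/10 = 307/10.
Numerically: ≈ 30.700000.
(This is only a lower bound; the true E[α(G)] may be larger.)

E[α(G)] ≥ 307/10 ≈ 30.700000.


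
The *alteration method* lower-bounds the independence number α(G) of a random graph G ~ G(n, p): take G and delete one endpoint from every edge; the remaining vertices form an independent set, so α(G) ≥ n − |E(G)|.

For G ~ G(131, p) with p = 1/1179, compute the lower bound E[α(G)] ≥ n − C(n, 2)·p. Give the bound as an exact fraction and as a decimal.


E[|E(G)|] = C(131, 2)·p = 8515 · (1/1179) = 65/9.
E[α(G)] ≥ n − E[|E(G)|] = 131 − 65/9 = 1114/9.
Numerically: ≈ 123.777778.
(This is only a lower bound; the true E[α(G)] may be larger.)

E[α(G)] ≥ 1114/9 ≈ 123.777778.


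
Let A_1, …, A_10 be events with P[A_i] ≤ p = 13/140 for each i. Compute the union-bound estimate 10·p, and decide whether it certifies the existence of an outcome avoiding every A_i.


Union bound: P[∪_{i=1}^{10} A_i] ≤ Σ_i P[A_i] ≤ 10·p = 10·(13/140) = 13/14.
Numerically: 13/14 ≈ 0.92857.
Is 13/14 < 1? YES.
Since P[∪ A_i] ≤ 13/14 < 1, the complement has P[∩ A_i^c] ≥ 1 − 13/14 = 1/14 > 0, so some outcome avoids every A_i.

10·p = 13/14 ≈ 0.92857; existence CERTIFIED by the union bound.


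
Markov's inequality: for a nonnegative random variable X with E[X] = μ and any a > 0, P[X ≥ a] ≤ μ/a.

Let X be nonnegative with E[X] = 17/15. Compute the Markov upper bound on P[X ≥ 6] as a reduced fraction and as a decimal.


μ = E[X] = 17/15, a = 6.
Markov: P[X ≥ 6] ≤ μ/a = (17/15)/6 = 17/90.
Numerically: ≈ 0.189.
(Since a = 6 > μ = 1.133, the bound 17/90 is < 1 and informative.)

P[X ≥ 6] ≤ 17/90 ≈ 0.189.


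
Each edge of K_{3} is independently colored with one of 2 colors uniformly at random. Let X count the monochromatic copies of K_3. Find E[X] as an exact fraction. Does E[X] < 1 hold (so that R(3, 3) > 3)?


E[X] = C(3, 3) · 2^{1 − 3} = 1 · 2^{−2} = 1/4.
As a reduced fraction: E[X] = 1/4 ≈ 0.25000.
Is E[X] < 1? YES.
Since E[X] < 1, there exists a 2-coloring of K_{3} with no monochromatic K_3; hence R(3, 3) > 3.

E[X] = 1/4 ≈ 0.25000; E[X] < 1, so R(3, 3) > 3.


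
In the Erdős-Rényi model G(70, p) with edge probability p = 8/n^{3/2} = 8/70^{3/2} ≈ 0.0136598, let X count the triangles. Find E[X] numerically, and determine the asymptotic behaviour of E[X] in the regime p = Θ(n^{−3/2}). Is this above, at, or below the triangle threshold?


Number of potential triangles: C(70, 3) = 54740.
Each occurs with probability p³ ≈ (0.0136598)³ ≈ 2.54875905e-06.
By linearity: E[X] = C(70, 3)·p³ ≈ 54740 · 2.54875905e-06 ≈ 0.139519.
Since α = 3/2 > 1, p = c/n^{3/2} = o(1/n) is below the triangle threshold p ~ 1/n. Asymptotically E[X] ~ (c³/6)·n^{3(1−α)} = (8³/6)·n^{-1.5} → 0, so by Markov's inequality G has no triangles w.h.p.

E[X] ≈ 0.139519; in regime p = Θ(1/n^{3/2}) E[X] tends to 0 (below the triangle threshold p ~ 1/n).


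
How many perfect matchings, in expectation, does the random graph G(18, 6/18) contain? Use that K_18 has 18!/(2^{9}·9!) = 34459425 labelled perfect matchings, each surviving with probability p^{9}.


K_18 has 18!/(2^{9}·9!) = 34459425 labelled perfect matchings.
For each such perfect matching H, let X_H = 1 if all 9 edges of H are present in G. Then P[X_H = 1] = p^{9} = (1/3)^{9} = 1/19683.
By linearity of expectation: E[X] = Σ_H E[X_H] = 34459425 · p^{9} = 34459425 · 1/19683 = 425425/243.
Numerically: E[X] ≈ 1.75e+03.

E[X] = 34459425 · (1/3)^{9} = 425425/243 ≈ 1.75e+03.


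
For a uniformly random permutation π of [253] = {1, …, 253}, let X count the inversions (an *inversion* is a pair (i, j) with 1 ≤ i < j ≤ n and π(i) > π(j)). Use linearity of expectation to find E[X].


Write X = Σ X_I over the C(253, 2) = 31878 pairs i < j, with X_I the indicator of one inversion.
There are 31878 indicators.
For each fixed pair i < j, the values π(i) and π(j) are two distinct elements of {1, …, 253} in uniformly random order; by symmetry P[π(i) > π(j)] = 1/2.
By linearity: E[X] = 31878 · (1/2) = C(253, 2) · (1/2) = 31878/2 = 15939 ≈ 15939.0000.

E[X] = 15939 = 15939.0000.


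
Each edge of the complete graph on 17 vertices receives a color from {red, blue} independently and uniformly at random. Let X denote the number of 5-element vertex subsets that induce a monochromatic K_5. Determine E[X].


Let X = Σ_S X_S over the C(17, 5) = 6188 subsets S of size 5, where X_S = 1 if the K_5 on S is monochromatic.
For a fixed S, the K_5 on S has C(5, 2) = 10 edges. P[all 10 edges red] = (1/2)^10, and likewise for blue, so P[monochromatic] = 2·(1/2)^10 = 2^{1 − 10} = 1/512.
By linearity of expectation: E[X] = C(17, 5) · 2^{1 − 10} = 6188 · 1/512 = 1547/128.
Numerically: E[X] ≈ 12.0859.

E[X] = C(17,5)·2^(1−C(5,2)) = 1547/128 ≈ 12.0859.


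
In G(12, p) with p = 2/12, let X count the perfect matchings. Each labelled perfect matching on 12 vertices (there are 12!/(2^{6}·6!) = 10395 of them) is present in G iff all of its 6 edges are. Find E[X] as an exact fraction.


K_12 has 12!/(2^{6}·6!) = 10395 labelled perfect matchings.
For each such perfect matching H, let X_H = 1 if all 6 edges of H are present in G. Then P[X_H = 1] = p^{6} = (1/6)^{6} = 1/46656.
Summing the indicators: E[X] = Σ_H E[X_H] = 10395 · p^{6} = 10395 · 1/46656 = 385/1728.
Numerically: E[X] ≈ 0.222801.

E[X] = 10395 · (1/6)^{6} = 385/1728 ≈ 0.222801.


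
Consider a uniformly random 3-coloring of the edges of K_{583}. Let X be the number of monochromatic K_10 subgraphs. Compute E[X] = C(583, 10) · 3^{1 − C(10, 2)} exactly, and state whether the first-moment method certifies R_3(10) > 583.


E[X] = C(583, 10) · 3^{1 − 45} = 1156690232601431494120 · 3^{−44} = 1156690232601431494120/984770902183611232881.
As a reduced fraction: E[X] = 1156690232601431494120/984770902183611232881 ≈ 1.175.
Is E[X] < 1? NO.
Since E[X] ≥ 1, the first-moment bound is inconclusive at n = 583; it does NOT by itself certify R_3(10) > 583.

E[X] = 1156690232601431494120/984770902183611232881 ≈ 1.175; E[X] ≥ 1; first-moment method inconclusive here.


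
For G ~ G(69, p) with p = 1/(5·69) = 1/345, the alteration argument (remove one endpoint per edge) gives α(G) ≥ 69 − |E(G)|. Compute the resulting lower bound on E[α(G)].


E[|E(G)|] = C(69, 2)·p = 2346 · (1/345) = 34/5.
E[α(G)] ≥ n − E[|E(G)|] = 69 − 34/5 = 311/5.
Numerically: ≈ 62.200.
(This is only a lower bound; the true E[α(G)] may be larger.)

E[α(G)] ≥ 311/5 ≈ 62.200.


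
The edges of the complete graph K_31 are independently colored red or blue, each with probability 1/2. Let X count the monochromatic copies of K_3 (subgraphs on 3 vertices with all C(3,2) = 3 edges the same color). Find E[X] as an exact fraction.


Let X = Σ_S X_S over the C(31, 3) = 4495 subsets S of size 3, where X_S = 1 if the K_3 on S is monochromatic.
For a fixed S, the K_3 on S has C(3, 2) = 3 edges. P[all 3 edges red] = (1/2)^3, and likewise for blue, so P[monochromatic] = 2·(1/2)^3 = 2^{1 − 3} = 1/4.
By linearity of expectation: E[X] = C(31, 3) · 2^{1 − 3} = 4495 · 1/4 = 4495/4.
Numerically: E[X] ≈ 1123.750.

E[X] = C(31,3)·2^(1−C(3,2)) = 4495/4 ≈ 1123.750.


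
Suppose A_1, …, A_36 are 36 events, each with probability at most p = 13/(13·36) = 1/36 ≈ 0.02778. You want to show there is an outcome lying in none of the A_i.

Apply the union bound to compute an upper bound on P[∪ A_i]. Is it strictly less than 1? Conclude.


Union bound: P[∪_{i=1}^{36} A_i] ≤ Σ_i P[A_i] ≤ 36·p = 36·(1/36) = 1.
Numerically: 1 ≈ 1.00000.
Is 1 < 1? NO.
Since the bound 1 is ≥ 1, the union bound is uninformative here; it does NOT by itself certify existence.

36·p = 1 ≈ 1.00000; existence NOT certified by the union bound.


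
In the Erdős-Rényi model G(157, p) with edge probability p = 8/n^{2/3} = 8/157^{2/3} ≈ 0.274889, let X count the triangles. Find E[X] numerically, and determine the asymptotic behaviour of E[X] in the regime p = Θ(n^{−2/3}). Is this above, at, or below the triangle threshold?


Number of potential triangles: C(157, 3) = 632710.
Each occurs with probability p³ ≈ (0.274889)³ ≈ 2.07716337e-02.
By linearity: E[X] = C(157, 3)·p³ ≈ 632710 · 2.07716337e-02 ≈ 13142.420382.
Since α = 2/3 < 1, p = c/n^{2/3} ≫ 1/n is above the triangle threshold p ~ 1/n. Asymptotically E[X] ~ (c³/6)·n^{3(1−α)} = (8³/6)·n^{1} → ∞; triangles are abundant w.h.p.

E[X] ≈ 13142.420382; in regime p = Θ(1/n^{2/3}) E[X] diverges (above the triangle threshold p ~ 1/n).


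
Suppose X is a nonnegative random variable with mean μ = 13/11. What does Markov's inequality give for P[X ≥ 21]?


μ = E[X] = 13/11, a = 21.
Markov: P[X ≥ 21] ≤ μ/a = (13/11)/21 = 13/231.
Numerically: ≈ 0.05628.
(Since a = 21 > μ = 1.18182, the bound 13/231 is < 1 and informative.)

P[X ≥ 21] ≤ 13/231 ≈ 0.05628.


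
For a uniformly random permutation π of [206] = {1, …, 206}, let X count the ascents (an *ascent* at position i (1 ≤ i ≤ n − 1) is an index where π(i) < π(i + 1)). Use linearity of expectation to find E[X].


Write X = Σ X_I over i = 1, …, 205, with X_I the indicator of one ascent.
There are 205 indicators.
For each fixed i, the pair (π(i), π(i+1)) is a uniformly random ordered pair of distinct values from {1, …, 206}; by symmetry P[π(i) < π(i+1)] = 1/2.
By linearity: E[X] = 205 · (1/2) = (206 − 1) · (1/2) = 205/2 ≈ 102.500.

E[X] = 205/2 = 102.500.


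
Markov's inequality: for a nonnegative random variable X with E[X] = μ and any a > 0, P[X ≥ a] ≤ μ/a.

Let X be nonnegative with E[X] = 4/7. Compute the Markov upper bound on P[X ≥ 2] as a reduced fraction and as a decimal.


μ = E[X] = 4/7, a = 2.
Markov: P[X ≥ 2] ≤ μ/a = (4/7)/2 = 2/7.
Numerically: ≈ 0.285714.
(Since a = 2 > μ = 0.571429, the bound 2/7 is < 1 and informative.)

P[X ≥ 2] ≤ 2/7 ≈ 0.285714.


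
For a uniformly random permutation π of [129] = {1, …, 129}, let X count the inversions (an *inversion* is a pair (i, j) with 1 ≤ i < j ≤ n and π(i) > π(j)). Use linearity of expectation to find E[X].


Write X = Σ X_I over the C(129, 2) = 8256 pairs i < j, with X_I the indicator of one inversion.
There are 8256 indicators.
For each fixed pair i < j, the values π(i) and π(j) are two distinct elements of {1, …, 129} in uniformly random order; by symmetry P[π(i) > π(j)] = 1/2.
By linearity: E[X] = 8256 · (1/2) = C(129, 2) · (1/2) = 8256/2 = 4128 ≈ 4128.000.

E[X] = 4128 = 4128.000.


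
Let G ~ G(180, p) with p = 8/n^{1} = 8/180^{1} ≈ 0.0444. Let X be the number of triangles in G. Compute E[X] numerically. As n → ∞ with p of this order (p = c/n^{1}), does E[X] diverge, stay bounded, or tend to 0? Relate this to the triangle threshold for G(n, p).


Number of potential triangles: C(180, 3) = 955860.
Each occurs with probability p³ ≈ (0.0444)³ ≈ 8.77915e-05.
By linearity: E[X] = C(180, 3)·p³ ≈ 955860 · 8.77915e-05 ≈ 83.916.
Here α = 1, so p = 8/n is exactly at the triangle threshold p ~ 1/n. Asymptotically E[X] → c³/6 = 8³/6 = 256/3 ≈ 85.333, a bounded constant. In this regime the triangle count is asymptotically Poisson(c³/6).

E[X] ≈ 83.916; in regime p = Θ(1/n^{1}) E[X] stays bounded (at the triangle threshold p ~ 1/n).


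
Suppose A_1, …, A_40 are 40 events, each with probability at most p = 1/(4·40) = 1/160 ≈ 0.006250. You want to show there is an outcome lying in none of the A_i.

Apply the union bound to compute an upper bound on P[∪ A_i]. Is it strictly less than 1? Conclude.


Union bound: P[∪_{i=1}^{40} A_i] ≤ Σ_i P[A_i] ≤ 40·p = 40·(1/160) = 1/4.
Numerically: 1/4 ≈ 0.250000.
Is 1/4 < 1? YES.
Since P[∪ A_i] ≤ 1/4 < 1, the complement has P[∩ A_i^c] ≥ 1 − 1/4 = 3/4 > 0, so some outcome avoids every A_i.

40·p = 1/4 ≈ 0.250000; existence CERTIFIED by the union bound.


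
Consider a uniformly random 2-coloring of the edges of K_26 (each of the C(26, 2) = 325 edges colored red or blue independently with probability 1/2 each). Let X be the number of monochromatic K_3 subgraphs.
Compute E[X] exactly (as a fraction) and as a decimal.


Let X = Σ_S X_S over the C(26, 3) = 2600 subsets S of size 3, where X_S = 1 if the K_3 on S is monochromatic.
For a fixed S, the K_3 on S has C(3, 2) = 3 edges. P[all 3 edges red] = (1/2)^3, and likewise for blue, so P[monochromatic] = 2·(1/2)^3 = 2^{1 − 3} = 1/4.
Summing: E[X] = C(26, 3) · 2^{1 − 3} = 2600 · 1/4 = 650.
Numerically: E[X] ≈ 650.0000.

E[X] = C(26,3)·2^(1−C(3,2)) = 650 ≈ 650.0000.


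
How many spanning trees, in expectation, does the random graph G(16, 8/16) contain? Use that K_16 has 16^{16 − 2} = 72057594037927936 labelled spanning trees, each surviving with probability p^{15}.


K_16 has 16^{16 − 2} = 72057594037927936 labelled spanning trees.
For each such spanning tree H, let X_H = 1 if all 15 edges of H are present in G. Then P[X_H = 1] = p^{15} = (1/2)^{15} = 1/32768.
By linearity of expectation: E[X] = Σ_H E[X_H] = 72057594037927936 · p^{15} = 72057594037927936 · 1/32768 = 2199023255552.
Numerically: E[X] ≈ 2.199e+12.

E[X] = 72057594037927936 · (1/2)^{15} = 2199023255552 ≈ 2.199e+12.


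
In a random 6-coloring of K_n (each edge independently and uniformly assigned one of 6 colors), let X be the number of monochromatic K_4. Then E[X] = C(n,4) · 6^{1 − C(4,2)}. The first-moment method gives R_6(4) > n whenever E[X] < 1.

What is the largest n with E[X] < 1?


We need C(n, 4) · 6^{1 − 6} < 1, i.e. C(n, 4) < 6^{6 − 1} = 7776.
Check values of n near the boundary:
  n = 21: C(21, 4) = 5985; 5985 < 7776? YES
  n = 22: C(22, 4) = 7315; 7315 < 7776? YES
  n = 23: C(23, 4) = 8855; 8855 < 7776? NO
  n = 24: C(24, 4) = 10626; 10626 < 7776? NO
The largest n with C(n, 4) < 7776 is n = 22 (where E[X] = 7315/7776 ≈ 0.9407). Hence R_6(4) > 22, i.e. R_6(4) ≥ 23.

Largest n = 22; hence R_6(4) > 22.


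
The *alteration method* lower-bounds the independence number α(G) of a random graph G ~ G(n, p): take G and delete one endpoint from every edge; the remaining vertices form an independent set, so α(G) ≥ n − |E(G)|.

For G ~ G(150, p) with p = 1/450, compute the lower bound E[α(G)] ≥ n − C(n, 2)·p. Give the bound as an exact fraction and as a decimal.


E[|E(G)|] = C(150, 2)·p = 11175 · (1/450) = 149/6.
E[α(G)] ≥ n − E[|E(G)|] = 150 − 149/6 = 751/6.
Numerically: ≈ 125.167.
(This is only a lower bound; the true E[α(G)] may be larger.)

E[α(G)] ≥ 751/6 ≈ 125.167.


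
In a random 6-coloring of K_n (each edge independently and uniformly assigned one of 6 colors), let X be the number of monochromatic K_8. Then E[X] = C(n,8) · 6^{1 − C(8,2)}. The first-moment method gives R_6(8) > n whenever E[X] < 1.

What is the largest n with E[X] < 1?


We need C(n, 8) · 6^{1 − 28} < 1, i.e. C(n, 8) < 6^{28 − 1} = 1023490369077469249536.
Check values of n near the boundary:
  n = 1591: C(1591, 8) = 1000427749141189953870; 1000427749141189953870 < 1023490369077469249536? YES
  n = 1592: C(1592, 8) = 1005480414540892933435; 1005480414540892933435 < 1023490369077469249536? YES
  n = 1593: C(1593, 8) = 1010555394551193970323; 1010555394551193970323 < 1023490369077469249536? YES
  n = 1594: C(1594, 8) = 1015652773590544255167; 1015652773590544255167 < 1023490369077469249536? YES
  n = 1595: C(1595, 8) = 1020772636343363633895; 1020772636343363633895 < 1023490369077469249536? YES
  n = 1596: C(1596, 8) = 1025915067760710553965; 1025915067760710553965 < 1023490369077469249536? NO
  n = 1597: C(1597, 8) = 1031080153060953275445; 1031080153060953275445 < 1023490369077469249536? NO
The largest n with C(n, 8) < 1023490369077469249536 is n = 1595 (where E[X] = 113419181815929292655/113721152119718805504 ≈ 0.9973). Hence R_6(8) > 1595, i.e. R_6(8) ≥ 1596.

Largest n = 1595; hence R_6(8) > 1595.


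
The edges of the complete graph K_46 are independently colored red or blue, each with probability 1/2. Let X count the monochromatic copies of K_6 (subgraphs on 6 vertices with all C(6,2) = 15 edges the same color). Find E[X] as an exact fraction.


Let X = Σ_S X_S over the C(46, 6) = 9366819 subsets S of size 6, where X_S = 1 if the K_6 on S is monochromatic.
For a fixed S, the K_6 on S has C(6, 2) = 15 edges. P[all 15 edges red] = (1/2)^15, and likewise for blue, so P[monochromatic] = 2·(1/2)^15 = 2^{1 − 15} = 1/16384.
Summing: E[X] = C(46, 6) · 2^{1 − 15} = 9366819 · 1/16384 = 9366819/16384.
Numerically: E[X] ≈ 571.7053.

E[X] = C(46,6)·2^(1−C(6,2)) = 9366819/16384 ≈ 571.7053.
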